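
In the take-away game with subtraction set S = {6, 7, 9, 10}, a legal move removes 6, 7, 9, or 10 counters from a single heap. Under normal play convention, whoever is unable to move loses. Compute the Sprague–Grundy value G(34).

G(0) = 0
G(1) = mex{} = 0
G(2) = mex{} = 0
G(3) = mex{} = 0
G(4) = mex{} = 0
G(5) = mex{} = 0
G(6) = mex{0} = 1
G(7) = mex{0,0} = 1
G(8) = mex{0,0} = 1
G(9) = mex{0,0,0} = 1
G(10) = mex{0,0,0,0} = 1
G(11) = mex{0,0,0,0} = 1
G(12) = mex{1,0,0,0} = 2
G(13) = mex{1,1,0,0} = 2
G(14) = mex{1,1,0,0} = 2
G(15) = mex{1,1,1,0} = 2
G(16) = mex{1,1,1,1} = 0
G(17) = mex{1,1,1,1} = 0
G(18) = mex{2,1,1,1} = 0
G(19) = mex{2,2,1,1} = 0
G(20) = mex{2,2,1,1} = 0
G(21) = mex{2,2,2,1} = 0
G(22) = mex{0,2,2,2} = 1
G(23) = mex{0,0,2,2} = 1
G(24) = mex{0,0,2,2} = 1
G(25) = mex{0,0,0,2} = 1
G(26) = mex{0,0,0,0} = 1
G(27) = mex{0,0,0,0} = 1
G(28) = mex{1,0,0,0} = 2
G(29) = mex{1,1,0,0} = 2
G(30) = mex{1,1,0,0} = 2
G(31) = mex{1,1,1,0} = 2
G(32) = mex{1,1,1,1} = 0
G(33) = mex{1,1,1,1} = 0
G(34) = mex{2,1,1,1} = 0

0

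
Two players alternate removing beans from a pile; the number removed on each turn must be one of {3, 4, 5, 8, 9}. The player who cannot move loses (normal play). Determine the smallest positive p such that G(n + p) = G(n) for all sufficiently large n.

G(0) = 0
G(1) = mex{} = 0
G(2) = mex{} = 0
G(3) = mex{0} = 1
G(4) = mex{0,0} = 1
G(5) = mex{0,0,0} = 1
G(6) = mex{1,0,0} = 2
G(7) = mex{1,1,0} = 2
G(8) = mex{1,1,1,0} = 2
G(9) = mex{2,1,1,0,0} = 3
G(10) = mex{2,2,1,0,0} = 3
G(11) = mex{2,2,2,1,0} = 3
G(12) = mex{3,2,2,1,1} = 0
G(13) = mex{3,3,2,1,1} = 0
G(14) = mex{3,3,3,2,1} = 0
G(15) = mex{0,3,3,2,2} = 1
G(16) = mex{0,0,3,2,2} = 1
G(17) = mex{0,0,0,3,2} = 1
G(18) = mex{1,0,0,3,3} = 2
G(19) = mex{1,1,0,3,3} = 2
G(20) = mex{1,1,1,0,3} = 2
G(21) = mex{2,1,1,0,0} = 3
G(22) = mex{2,2,1,0,0} = 3
G(23) = mex{2,2,2,1,0} = 3
G(24) = mex{3,2,2,1,1} = 0
G(25) = mex{3,3,2,1,1} = 0
G(n+12) = G(n) holds for n = 0,…,8 (a full window of length max(S) = 9), so the sequence is purely periodic with period 12.

12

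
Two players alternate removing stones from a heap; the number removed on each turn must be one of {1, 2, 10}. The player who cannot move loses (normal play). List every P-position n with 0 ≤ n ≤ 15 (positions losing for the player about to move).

0, 3, 6, 9, 12, 15

n :  0  1  2  3  4  5  6  7  8  9 10 11 12 13 14 15
G :  0  1  2  0  1  2  0  1  2  0  1  2  0  1  2  0
P-positions are exactly the n with G(n) = 0.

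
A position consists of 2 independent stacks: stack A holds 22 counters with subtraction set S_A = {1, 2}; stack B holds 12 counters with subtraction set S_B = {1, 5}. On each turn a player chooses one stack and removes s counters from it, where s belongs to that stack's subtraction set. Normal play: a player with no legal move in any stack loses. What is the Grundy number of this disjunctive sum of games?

Stack A, S = {1, 2}:
G(0) = 0
G(1) = mex{0} = 1
G(2) = mex{1,0} = 2
G(3) = mex{2,1} = 0
G(4) = mex{0,2} = 1
G(5) = mex{1,0} = 2
G(6) = mex{2,1} = 0
G(7) = mex{0,2} = 1
G(8) = mex{1,0} = 2
G(9) = mex{2,1} = 0
G(10) = mex{0,2} = 1
G(11) = mex{1,0} = 2
G(12) = mex{2,1} = 0
G(13) = mex{0,2} = 1
G(14) = mex{1,0} = 2
G(15) = mex{2,1} = 0
G(16) = mex{0,2} = 1
G(17) = mex{1,0} = 2
G(18) = mex{2,1} = 0
G(19) = mex{0,2} = 1
G(20) = mex{1,0} = 2
G(21) = mex{2,1} = 0
G(22) = mex{0,2} = 1
G_A(22) = 1.
Stack B, S = {1, 5}:
G(0) = 0
G(1) = mex{0} = 1
G(2) = mex{1} = 0
G(3) = mex{0} = 1
G(4) = mex{1} = 0
G(5) = mex{0,0} = 1
G(6) = mex{1,1} = 0
G(7) = mex{0,0} = 1
G(8) = mex{1,1} = 0
G(9) = mex{0,0} = 1
G(10) = mex{1,1} = 0
G(11) = mex{0,0} = 1
G(12) = mex{1,1} = 0
G_B(12) = 0.
Combined Grundy value = 1 ⊕ 0 = 1.

1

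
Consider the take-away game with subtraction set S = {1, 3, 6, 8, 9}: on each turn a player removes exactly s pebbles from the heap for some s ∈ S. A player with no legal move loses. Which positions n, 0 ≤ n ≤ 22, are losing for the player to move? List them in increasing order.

G(0) = 0
G(1) = mex{0} = 1
G(2) = mex{1} = 0
G(3) = mex{0,0} = 1
G(4) = mex{1,1} = 0
G(5) = mex{0,0} = 1
G(6) = mex{1,1,0} = 2
G(7) = mex{2,0,1} = 3
G(8) = mex{3,1,0,0} = 2
G(9) = mex{2,2,1,1,0} = 3
G(10) = mex{3,3,0,0,1} = 2
G(11) = mex{2,2,1,1,0} = 3
G(12) = mex{3,3,2,0,1} = 4
G(13) = mex{4,2,3,1,0} = 5
G(14) = mex{5,3,2,2,1} = 0
G(15) = mex{0,4,3,3,2} = 1
G(16) = mex{1,5,2,2,3} = 0
G(17) = mex{0,0,3,3,2} = 1
G(18) = mex{1,1,4,2,3} = 0
G(19) = mex{0,0,5,3,2} = 1
G(20) = mex{1,1,0,4,3} = 2
G(21) = mex{2,0,1,5,4} = 3
G(22) = mex{3,1,0,0,5} = 2
P-positions are exactly the n with G(n) = 0.

0, 2, 4, 14, 16, 18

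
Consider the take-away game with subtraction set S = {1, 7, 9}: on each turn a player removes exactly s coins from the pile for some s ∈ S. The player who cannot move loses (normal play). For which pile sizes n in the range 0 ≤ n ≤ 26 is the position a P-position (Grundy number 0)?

0, 2, 4, 6, 8, 10, 12, 14, 16, 18, 20, 22, 24, 26

G(0) = 0
G(1) = mex{0} = 1
G(2) = mex{1} = 0
G(3) = mex{0} = 1
G(4) = mex{1} = 0
G(5) = mex{0} = 1
G(6) = mex{1} = 0
G(7) = mex{0,0} = 1
G(8) = mex{1,1} = 0
G(9) = mex{0,0,0} = 1
G(10) = mex{1,1,1} = 0
G(11) = mex{0,0,0} = 1
G(12) = mex{1,1,1} = 0
G(13) = mex{0,0,0} = 1
G(14) = mex{1,1,1} = 0
G(15) = mex{0,0,0} = 1
G(16) = mex{1,1,1} = 0
G(17) = mex{0,0,0} = 1
G(18) = mex{1,1,1} = 0
G(19) = mex{0,0,0} = 1
G(20) = mex{1,1,1} = 0
G(21) = mex{0,0,0} = 1
G(22) = mex{1,1,1} = 0
G(23) = mex{0,0,0} = 1
G(24) = mex{1,1,1} = 0
G(25) = mex{0,0,0} = 1
G(26) = mex{1,1,1} = 0
P-positions are exactly the n with G(n) = 0.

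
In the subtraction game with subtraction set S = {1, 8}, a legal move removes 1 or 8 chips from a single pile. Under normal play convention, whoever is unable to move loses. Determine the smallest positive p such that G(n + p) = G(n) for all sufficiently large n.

n :  0  1  2  3  4  5  6  7  8  9 10 11 12 13 14 15 16 17 18 19
G :  0  1  0  1  0  1  0  1  2  0  1  0  1  0  1  0  1  2  0  1
G(n+9) = G(n) holds for n = 0,…,7 (a full window of length max(S) = 8), so the sequence is purely periodic with period 9.

9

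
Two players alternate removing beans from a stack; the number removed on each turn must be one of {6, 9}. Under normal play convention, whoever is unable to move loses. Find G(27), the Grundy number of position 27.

n :  0  1  2  3  4  5  6  7  8  9 10 11 12 13 14 15 16 17 18 19 20 21 22 23 24 25 26 27
G :  0  0  0  0  0  0  1  1  1  1  1  1  2  2  2  0  0  0  0  0  0  1  1  1  1  1  1  2

2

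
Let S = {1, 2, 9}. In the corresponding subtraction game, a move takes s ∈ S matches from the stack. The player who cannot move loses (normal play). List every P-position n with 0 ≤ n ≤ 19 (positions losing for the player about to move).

G(0) = 0
G(1) = mex{0} = 1
G(2) = mex{1,0} = 2
G(3) = mex{2,1} = 0
G(4) = mex{0,2} = 1
G(5) = mex{1,0} = 2
G(6) = mex{2,1} = 0
G(7) = mex{0,2} = 1
G(8) = mex{1,0} = 2
G(9) = mex{2,1,0} = 3
G(10) = mex{3,2,1} = 0
G(11) = mex{0,3,2} = 1
G(12) = mex{1,0,0} = 2
G(13) = mex{2,1,1} = 0
G(14) = mex{0,2,2} = 1
G(15) = mex{1,0,0} = 2
G(16) = mex{2,1,1} = 0
G(17) = mex{0,2,2} = 1
G(18) = mex{1,0,3} = 2
G(19) = mex{2,1,0} = 3
P-positions are exactly the n with G(n) = 0.

0, 3, 6, 10, 13, 16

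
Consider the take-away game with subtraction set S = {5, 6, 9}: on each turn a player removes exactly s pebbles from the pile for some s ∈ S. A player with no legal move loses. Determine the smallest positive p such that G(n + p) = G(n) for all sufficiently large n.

14

n :  0  1  2  3  4  5  6  7  8  9 10 11 12 13 14 15 16 17 18 19 20 21 22 23 24 25 26 27 28 29
G :  0  0  0  0  0  1  1  1  1  1  2  2  2  2  0  0  0  0  0  1  1  1  1  1  2  2  2  2  0  0
G(n+14) = G(n) holds for n = 0,…,8 (a full window of length max(S) = 9), so the sequence is purely periodic with period 14.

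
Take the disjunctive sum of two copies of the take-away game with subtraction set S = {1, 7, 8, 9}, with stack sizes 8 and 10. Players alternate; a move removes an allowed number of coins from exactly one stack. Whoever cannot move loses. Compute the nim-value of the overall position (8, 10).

All stacks use S = {1, 7, 8, 9}:
n :  0  1  2  3  4  5  6  7  8  9 10
G :  0  1  0  1  0  1  0  1  2  3  2
Stack A: G(8) = 2.
Stack B: G(10) = 2.
Combined Grundy value = 2 ⊕ 2 = 0.

0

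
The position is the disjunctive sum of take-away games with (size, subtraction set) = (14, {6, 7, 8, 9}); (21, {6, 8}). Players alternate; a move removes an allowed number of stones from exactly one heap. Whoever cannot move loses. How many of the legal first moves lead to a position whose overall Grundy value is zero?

Heap A, S = {6, 7, 8, 9}:
n :  0  1  2  3  4  5  6  7  8  9 10 11 12 13 14
G :  0  0  0  0  0  0  1  1  1  1  1  1  2  2  2
G_A(14) = 2.
Heap B, S = {6, 8}:
G(0) = 0
G(1) = mex{} = 0
G(2) = mex{} = 0
G(3) = mex{} = 0
G(4) = mex{} = 0
G(5) = mex{} = 0
G(6) = mex{0} = 1
G(7) = mex{0} = 1
G(8) = mex{0,0} = 1
G(9) = mex{0,0} = 1
G(10) = mex{0,0} = 1
G(11) = mex{0,0} = 1
G(12) = mex{1,0} = 2
G(13) = mex{1,0} = 2
G(14) = mex{1,1} = 0
G(15) = mex{1,1} = 0
G(16) = mex{1,1} = 0
G(17) = mex{1,1} = 0
G(18) = mex{2,1} = 0
G(19) = mex{2,1} = 0
G(20) = mex{0,2} = 1
G(21) = mex{0,2} = 1
G_B(21) = 1.
Combined Grundy value = 2 ⊕ 1 = 3.
A winning move leaves total XOR = 0, i.e. changes one component's Grundy value g to g ⊕ X where X is the current total.
Heap A: need g' = 2⊕3 = 1. Options: 14−6→G=1, 14−7→G=1, 14−8→G=1, 14−9→G=0. Hits: 3.
Heap B: need g' = 1⊕3 = 2. Options: 21−6→G=0, 21−8→G=2. Hits: 1.

4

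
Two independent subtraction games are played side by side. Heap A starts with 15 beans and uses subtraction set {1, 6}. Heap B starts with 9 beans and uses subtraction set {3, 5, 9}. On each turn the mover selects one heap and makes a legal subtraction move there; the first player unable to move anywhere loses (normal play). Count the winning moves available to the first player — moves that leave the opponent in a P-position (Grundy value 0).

1

Heap A, S = {1, 6}:
G(0) = 0
G(1) = mex{0} = 1
G(2) = mex{1} = 0
G(3) = mex{0} = 1
G(4) = mex{1} = 0
G(5) = mex{0} = 1
G(6) = mex{1,0} = 2
G(7) = mex{2,1} = 0
G(8) = mex{0,0} = 1
G(9) = mex{1,1} = 0
G(10) = mex{0,0} = 1
G(11) = mex{1,1} = 0
G(12) = mex{0,2} = 1
G(13) = mex{1,0} = 2
G(14) = mex{2,1} = 0
G(15) = mex{0,0} = 1
G_A(15) = 1.
Heap B, S = {3, 5, 9}:
G(0) = 0
G(1) = mex{} = 0
G(2) = mex{} = 0
G(3) = mex{0} = 1
G(4) = mex{0} = 1
G(5) = mex{0,0} = 1
G(6) = mex{1,0} = 2
G(7) = mex{1,0} = 2
G(8) = mex{1,1} = 0
G(9) = mex{2,1,0} = 3
G_B(9) = 3.
Combined Grundy value = 1 ⊕ 3 = 2.
A winning move leaves total XOR = 0, i.e. changes one component's Grundy value g to g ⊕ X where X is the current total.
Heap A: need g' = 1⊕2 = 3. Options: 15−1→G=0, 15−6→G=0. Hits: 0.
Heap B: need g' = 3⊕2 = 1. Options: 9−3→G=2, 9−5→G=1, 9−9→G=0. Hits: 1.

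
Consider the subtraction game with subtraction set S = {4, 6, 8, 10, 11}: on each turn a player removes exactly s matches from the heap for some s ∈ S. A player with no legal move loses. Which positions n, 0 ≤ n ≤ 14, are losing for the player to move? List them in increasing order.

G(0) = 0
G(1) = mex{} = 0
G(2) = mex{} = 0
G(3) = mex{} = 0
G(4) = mex{0} = 1
G(5) = mex{0} = 1
G(6) = mex{0,0} = 1
G(7) = mex{0,0} = 1
G(8) = mex{1,0,0} = 2
G(9) = mex{1,0,0} = 2
G(10) = mex{1,1,0,0} = 2
G(11) = mex{1,1,0,0,0} = 2
G(12) = mex{2,1,1,0,0} = 3
G(13) = mex{2,1,1,0,0} = 3
G(14) = mex{2,2,1,1,0} = 3
P-positions are exactly the n with G(n) = 0.

0, 1, 2, 3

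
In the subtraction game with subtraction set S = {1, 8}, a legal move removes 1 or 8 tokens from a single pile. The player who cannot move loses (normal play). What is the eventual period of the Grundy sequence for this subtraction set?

9

G(0) = 0
G(1) = mex{0} = 1
G(2) = mex{1} = 0
G(3) = mex{0} = 1
G(4) = mex{1} = 0
G(5) = mex{0} = 1
G(6) = mex{1} = 0
G(7) = mex{0} = 1
G(8) = mex{1,0} = 2
G(9) = mex{2,1} = 0
G(10) = mex{0,0} = 1
G(11) = mex{1,1} = 0
G(12) = mex{0,0} = 1
G(13) = mex{1,1} = 0
G(14) = mex{0,0} = 1
G(15) = mex{1,1} = 0
G(16) = mex{0,2} = 1
G(17) = mex{1,0} = 2
G(18) = mex{2,1} = 0
G(19) = mex{0,0} = 1
G(n+9) = G(n) holds for n = 0,…,7 (a full window of length max(S) = 8), so the sequence is purely periodic with period 9.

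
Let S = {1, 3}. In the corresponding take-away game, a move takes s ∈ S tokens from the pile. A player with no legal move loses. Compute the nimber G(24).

G(0) = 0
G(1) = mex{0} = 1
G(2) = mex{1} = 0
G(3) = mex{0,0} = 1
G(4) = mex{1,1} = 0
G(5) = mex{0,0} = 1
G(6) = mex{1,1} = 0
G(7) = mex{0,0} = 1
G(8) = mex{1,1} = 0
G(9) = mex{0,0} = 1
G(10) = mex{1,1} = 0
G(11) = mex{0,0} = 1
G(12) = mex{1,1} = 0
G(13) = mex{0,0} = 1
G(14) = mex{1,1} = 0
G(15) = mex{0,0} = 1
G(16) = mex{1,1} = 0
G(17) = mex{0,0} = 1
G(18) = mex{1,1} = 0
G(19) = mex{0,0} = 1
G(20) = mex{1,1} = 0
G(21) = mex{0,0} = 1
G(22) = mex{1,1} = 0
G(23) = mex{0,0} = 1
G(24) = mex{1,1} = 0

0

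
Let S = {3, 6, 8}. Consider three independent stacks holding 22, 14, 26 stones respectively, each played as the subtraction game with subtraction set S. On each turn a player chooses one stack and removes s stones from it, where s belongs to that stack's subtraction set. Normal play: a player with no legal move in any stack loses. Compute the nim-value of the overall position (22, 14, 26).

All stacks use S = {3, 6, 8}:
n :  0  1  2  3  4  5  6  7  8  9 10 11 12 13 14 15 16 17 18 19 20 21 22 23 24 25 26
G :  0  0  0  1  1  1  2  2  2  3  3  0  0  0  1  1  1  2  2  2  3  3  0  0  0  1  1
Stack A: G(22) = 0.
Stack B: G(14) = 1.
Stack C: G(26) = 1.
Combined Grundy value = 0 ⊕ 1 ⊕ 1 = 0.

0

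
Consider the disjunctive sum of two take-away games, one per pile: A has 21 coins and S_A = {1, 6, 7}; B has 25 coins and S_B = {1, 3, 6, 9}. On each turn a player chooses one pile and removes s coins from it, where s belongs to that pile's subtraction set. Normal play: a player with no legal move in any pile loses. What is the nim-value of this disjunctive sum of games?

2

Pile A, S = {1, 6, 7}:
n :  0  1  2  3  4  5  6  7  8  9 10 11 12 13 14 15 16 17 18 19 20 21
G :  0  1  0  1  0  1  2  3  2  3  2  3  0  1  0  1  0  1  2  3  2  3
G_A(21) = 3.
Pile B, S = {1, 3, 6, 9}:
G(0) = 0
G(1) = mex{0} = 1
G(2) = mex{1} = 0
G(3) = mex{0,0} = 1
G(4) = mex{1,1} = 0
G(5) = mex{0,0} = 1
G(6) = mex{1,1,0} = 2
G(7) = mex{2,0,1} = 3
G(8) = mex{3,1,0} = 2
G(9) = mex{2,2,1,0} = 3
G(10) = mex{3,3,0,1} = 2
G(11) = mex{2,2,1,0} = 3
G(12) = mex{3,3,2,1} = 0
G(13) = mex{0,2,3,0} = 1
G(14) = mex{1,3,2,1} = 0
G(15) = mex{0,0,3,2} = 1
G(16) = mex{1,1,2,3} = 0
G(17) = mex{0,0,3,2} = 1
G(18) = mex{1,1,0,3} = 2
G(19) = mex{2,0,1,2} = 3
G(20) = mex{3,1,0,3} = 2
G(21) = mex{2,2,1,0} = 3
G(22) = mex{3,3,0,1} = 2
G(23) = mex{2,2,1,0} = 3
G(24) = mex{3,3,2,1} = 0
G(25) = mex{0,2,3,0} = 1
G_B(25) = 1.
Combined Grundy value = 3 ⊕ 1 = 2.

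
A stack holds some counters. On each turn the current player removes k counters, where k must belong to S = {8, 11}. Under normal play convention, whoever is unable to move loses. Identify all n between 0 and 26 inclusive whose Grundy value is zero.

n :  0  1  2  3  4  5  6  7  8  9 10 11 12 13 14 15 16 17 18 19 20 21 22 23 24 25 26
G :  0  0  0  0  0  0  0  0  1  1  1  1  1  1  1  1  2  2  2  0  0  0  0  0  0  0  0
P-positions are exactly the n with G(n) = 0.

0, 1, 2, 3, 4, 5, 6, 7, 19, 20, 21, 22, 23, 24, 25, 26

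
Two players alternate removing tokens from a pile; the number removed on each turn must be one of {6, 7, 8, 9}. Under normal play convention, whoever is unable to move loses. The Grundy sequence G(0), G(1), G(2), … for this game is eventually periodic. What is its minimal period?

G(0) = 0
G(1) = mex{} = 0
G(2) = mex{} = 0
G(3) = mex{} = 0
G(4) = mex{} = 0
G(5) = mex{} = 0
G(6) = mex{0} = 1
G(7) = mex{0,0} = 1
G(8) = mex{0,0,0} = 1
G(9) = mex{0,0,0,0} = 1
G(10) = mex{0,0,0,0} = 1
G(11) = mex{0,0,0,0} = 1
G(12) = mex{1,0,0,0} = 2
G(13) = mex{1,1,0,0} = 2
G(14) = mex{1,1,1,0} = 2
G(15) = mex{1,1,1,1} = 0
G(16) = mex{1,1,1,1} = 0
G(17) = mex{1,1,1,1} = 0
G(18) = mex{2,1,1,1} = 0
G(19) = mex{2,2,1,1} = 0
G(20) = mex{2,2,2,1} = 0
G(21) = mex{0,2,2,2} = 1
G(22) = mex{0,0,2,2} = 1
G(23) = mex{0,0,0,2} = 1
G(24) = mex{0,0,0,0} = 1
G(25) = mex{0,0,0,0} = 1
G(26) = mex{0,0,0,0} = 1
G(27) = mex{1,0,0,0} = 2
G(28) = mex{1,1,0,0} = 2
G(29) = mex{1,1,1,0} = 2
G(30) = mex{1,1,1,1} = 0
G(31) = mex{1,1,1,1} = 0
G(n+15) = G(n) holds for n = 0,…,8 (a full window of length max(S) = 9), so the sequence is purely periodic with period 15.

15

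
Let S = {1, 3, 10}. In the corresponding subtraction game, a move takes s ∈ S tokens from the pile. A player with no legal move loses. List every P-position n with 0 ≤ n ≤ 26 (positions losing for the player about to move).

0, 2, 4, 6, 8, 13, 15, 17, 19, 21, 26

n :  0  1  2  3  4  5  6  7  8  9 10 11 12 13 14 15 16 17 18 19 20 21 22 23 24 25 26
G :  0  1  0  1  0  1  0  1  0  1  2  3  2  0  1  0  1  0  1  0  1  0  1  2  3  2  0
P-positions are exactly the n with G(n) = 0.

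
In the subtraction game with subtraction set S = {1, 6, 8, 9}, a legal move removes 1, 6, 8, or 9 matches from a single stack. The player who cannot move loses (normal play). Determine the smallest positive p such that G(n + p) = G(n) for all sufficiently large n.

n :  0  1  2  3  4  5  6  7  8  9 10 11 12 13 14 15 16 17 18 19 20 21 22 23 24 25 26 27 28 29 30 31 32 33 34 35
G :  0  1  0  1  0  1  2  0  1  2  3  2  3  2  0  1  2  0  1  0  1  0  1  2  0  1  2  3  2  3  2  0  1  2  0  1
G(n+17) = G(n) holds for n = 0,…,8 (a full window of length max(S) = 9), so the sequence is purely periodic with period 17.

17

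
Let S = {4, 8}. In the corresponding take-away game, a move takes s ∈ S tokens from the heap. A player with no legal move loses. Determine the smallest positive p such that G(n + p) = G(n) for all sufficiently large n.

n :  0  1  2  3  4  5  6  7  8  9 10 11 12 13 14 15 16 17 18 19 20 21 22 23 24 25
G :  0  0  0  0  1  1  1  1  2  2  2  2  0  0  0  0  1  1  1  1  2  2  2  2  0  0
G(n+12) = G(n) holds for n = 0,…,7 (a full window of length max(S) = 8), so the sequence is purely periodic with period 12.

12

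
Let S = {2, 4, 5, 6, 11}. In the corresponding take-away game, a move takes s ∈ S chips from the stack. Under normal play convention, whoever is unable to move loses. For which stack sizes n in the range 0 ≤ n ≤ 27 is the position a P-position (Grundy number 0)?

0, 1, 8, 9, 16, 17, 24, 25

G(0) = 0
G(1) = mex{} = 0
G(2) = mex{0} = 1
G(3) = mex{0} = 1
G(4) = mex{1,0} = 2
G(5) = mex{1,0,0} = 2
G(6) = mex{2,1,0,0} = 3
G(7) = mex{2,1,1,0} = 3
G(8) = mex{3,2,1,1} = 0
G(9) = mex{3,2,2,1} = 0
G(10) = mex{0,3,2,2} = 1
G(11) = mex{0,3,3,2,0} = 1
G(12) = mex{1,0,3,3,0} = 2
G(13) = mex{1,0,0,3,1} = 2
G(14) = mex{2,1,0,0,1} = 3
G(15) = mex{2,1,1,0,2} = 3
G(16) = mex{3,2,1,1,2} = 0
G(17) = mex{3,2,2,1,3} = 0
G(18) = mex{0,3,2,2,3} = 1
G(19) = mex{0,3,3,2,0} = 1
G(20) = mex{1,0,3,3,0} = 2
G(21) = mex{1,0,0,3,1} = 2
G(22) = mex{2,1,0,0,1} = 3
G(23) = mex{2,1,1,0,2} = 3
G(24) = mex{3,2,1,1,2} = 0
G(25) = mex{3,2,2,1,3} = 0
G(26) = mex{0,3,2,2,3} = 1
G(27) = mex{0,3,3,2,0} = 1
P-positions are exactly the n with G(n) = 0.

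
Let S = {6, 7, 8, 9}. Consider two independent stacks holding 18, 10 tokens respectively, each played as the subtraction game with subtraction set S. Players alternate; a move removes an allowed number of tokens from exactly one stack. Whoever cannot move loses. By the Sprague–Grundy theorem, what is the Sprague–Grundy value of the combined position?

All stacks use S = {6, 7, 8, 9}:
n :  0  1  2  3  4  5  6  7  8  9 10 11 12 13 14 15 16 17 18
G :  0  0  0  0  0  0  1  1  1  1  1  1  2  2  2  0  0  0  0
Stack A: G(18) = 0.
Stack B: G(10) = 1.
Combined Grundy value = 0 ⊕ 1 = 1.

1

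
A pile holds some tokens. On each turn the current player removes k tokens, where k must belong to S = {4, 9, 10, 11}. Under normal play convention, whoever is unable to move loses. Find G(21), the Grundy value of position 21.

0

n :  0  1  2  3  4  5  6  7  8  9 10 11 12 13 14 15 16 17 18 19 20 21
G :  0  0  0  0  1  1  1  1  0  2  2  2  1  3  3  0  0  2  4  1  1  0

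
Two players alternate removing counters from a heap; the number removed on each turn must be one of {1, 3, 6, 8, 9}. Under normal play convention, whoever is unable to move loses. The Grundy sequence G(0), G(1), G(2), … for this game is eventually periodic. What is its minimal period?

G(0) = 0
G(1) = mex{0} = 1
G(2) = mex{1} = 0
G(3) = mex{0,0} = 1
G(4) = mex{1,1} = 0
G(5) = mex{0,0} = 1
G(6) = mex{1,1,0} = 2
G(7) = mex{2,0,1} = 3
G(8) = mex{3,1,0,0} = 2
G(9) = mex{2,2,1,1,0} = 3
G(10) = mex{3,3,0,0,1} = 2
G(11) = mex{2,2,1,1,0} = 3
G(12) = mex{3,3,2,0,1} = 4
G(13) = mex{4,2,3,1,0} = 5
G(14) = mex{5,3,2,2,1} = 0
G(15) = mex{0,4,3,3,2} = 1
G(16) = mex{1,5,2,2,3} = 0
G(17) = mex{0,0,3,3,2} = 1
G(18) = mex{1,1,4,2,3} = 0
G(19) = mex{0,0,5,3,2} = 1
G(20) = mex{1,1,0,4,3} = 2
G(21) = mex{2,0,1,5,4} = 3
G(22) = mex{3,1,0,0,5} = 2
G(23) = mex{2,2,1,1,0} = 3
G(24) = mex{3,3,0,0,1} = 2
G(25) = mex{2,2,1,1,0} = 3
G(26) = mex{3,3,2,0,1} = 4
G(27) = mex{4,2,3,1,0} = 5
G(28) = mex{5,3,2,2,1} = 0
G(29) = mex{0,4,3,3,2} = 1
G(n+14) = G(n) holds for n = 0,…,8 (a full window of length max(S) = 9), so the sequence is purely periodic with period 14.

14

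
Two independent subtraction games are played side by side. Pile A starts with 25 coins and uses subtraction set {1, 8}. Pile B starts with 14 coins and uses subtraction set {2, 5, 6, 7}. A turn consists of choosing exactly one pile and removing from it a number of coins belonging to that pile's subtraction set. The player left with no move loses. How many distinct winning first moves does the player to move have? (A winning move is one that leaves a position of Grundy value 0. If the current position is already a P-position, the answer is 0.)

0

Pile A, S = {1, 8}:
n :  0  1  2  3  4  5  6  7  8  9 10 11 12 13 14 15 16 17 18 19 20 21 22 23 24 25
G :  0  1  0  1  0  1  0  1  2  0  1  0  1  0  1  0  1  2  0  1  0  1  0  1  0  1
G_A(25) = 1.
Pile B, S = {2, 5, 6, 7}:
G(0) = 0
G(1) = mex{} = 0
G(2) = mex{0} = 1
G(3) = mex{0} = 1
G(4) = mex{1} = 0
G(5) = mex{1,0} = 2
G(6) = mex{0,0,0} = 1
G(7) = mex{2,1,0,0} = 3
G(8) = mex{1,1,1,0} = 2
G(9) = mex{3,0,1,1} = 2
G(10) = mex{2,2,0,1} = 3
G(11) = mex{2,1,2,0} = 3
G(12) = mex{3,3,1,2} = 0
G(13) = mex{3,2,3,1} = 0
G(14) = mex{0,2,2,3} = 1
G_B(14) = 1.
Combined Grundy value = 1 ⊕ 1 = 0.
A winning move leaves total XOR = 0, i.e. changes one component's Grundy value g to g ⊕ X where X is the current total.
Pile A: target g' = 1⊕0 = 1, but every legal move changes the Grundy value (mex property), so 0 moves.
Pile B: target g' = 1⊕0 = 1, but every legal move changes the Grundy value (mex property), so 0 moves.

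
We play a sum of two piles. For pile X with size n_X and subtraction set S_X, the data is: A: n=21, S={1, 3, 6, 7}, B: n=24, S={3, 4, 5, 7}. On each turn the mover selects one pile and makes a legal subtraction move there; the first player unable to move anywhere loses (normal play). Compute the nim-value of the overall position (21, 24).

2

Pile A, S = {1, 3, 6, 7}:
n :  0  1  2  3  4  5  6  7  8  9 10 11 12 13 14 15 16 17 18 19 20 21
G :  0  1  0  1  0  1  2  3  2  3  2  3  0  1  0  1  0  1  2  3  2  3
G_A(21) = 3.
Pile B, S = {3, 4, 5, 7}:
n :  0  1  2  3  4  5  6  7  8  9 10 11 12 13 14 15 16 17 18 19 20 21 22 23 24
G :  0  0  0  1  1  1  2  2  2  3  0  0  0  1  1  1  2  2  2  3  0  0  0  1  1
G_B(24) = 1.
Combined Grundy value = 3 ⊕ 1 = 2.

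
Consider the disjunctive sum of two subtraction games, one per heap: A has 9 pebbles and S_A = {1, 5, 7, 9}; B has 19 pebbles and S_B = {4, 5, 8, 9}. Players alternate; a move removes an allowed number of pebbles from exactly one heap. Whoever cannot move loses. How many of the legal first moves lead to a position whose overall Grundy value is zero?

0

Heap A, S = {1, 5, 7, 9}:
n : 0 1 2 3 4 5 6 7 8 9
G : 0 1 0 1 0 1 0 1 0 1
G_A(9) = 1.
Heap B, S = {4, 5, 8, 9}:
G(0) = 0
G(1) = mex{} = 0
G(2) = mex{} = 0
G(3) = mex{} = 0
G(4) = mex{0} = 1
G(5) = mex{0,0} = 1
G(6) = mex{0,0} = 1
G(7) = mex{0,0} = 1
G(8) = mex{1,0,0} = 2
G(9) = mex{1,1,0,0} = 2
G(10) = mex{1,1,0,0} = 2
G(11) = mex{1,1,0,0} = 2
G(12) = mex{2,1,1,0} = 3
G(13) = mex{2,2,1,1} = 0
G(14) = mex{2,2,1,1} = 0
G(15) = mex{2,2,1,1} = 0
G(16) = mex{3,2,2,1} = 0
G(17) = mex{0,3,2,2} = 1
G(18) = mex{0,0,2,2} = 1
G(19) = mex{0,0,2,2} = 1
G_B(19) = 1.
Combined Grundy value = 1 ⊕ 1 = 0.
A winning move leaves total XOR = 0, i.e. changes one component's Grundy value g to g ⊕ X where X is the current total.
Heap A: target g' = 1⊕0 = 1, but every legal move changes the Grundy value (mex property), so 0 moves.
Heap B: target g' = 1⊕0 = 1, but every legal move changes the Grundy value (mex property), so 0 moves.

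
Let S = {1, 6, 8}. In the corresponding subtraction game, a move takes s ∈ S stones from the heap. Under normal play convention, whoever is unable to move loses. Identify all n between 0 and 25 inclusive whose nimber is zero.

G(0) = 0
G(1) = mex{0} = 1
G(2) = mex{1} = 0
G(3) = mex{0} = 1
G(4) = mex{1} = 0
G(5) = mex{0} = 1
G(6) = mex{1,0} = 2
G(7) = mex{2,1} = 0
G(8) = mex{0,0,0} = 1
G(9) = mex{1,1,1} = 0
G(10) = mex{0,0,0} = 1
G(11) = mex{1,1,1} = 0
G(12) = mex{0,2,0} = 1
G(13) = mex{1,0,1} = 2
G(14) = mex{2,1,2} = 0
G(15) = mex{0,0,0} = 1
G(16) = mex{1,1,1} = 0
G(17) = mex{0,0,0} = 1
G(18) = mex{1,1,1} = 0
G(19) = mex{0,2,0} = 1
G(20) = mex{1,0,1} = 2
G(21) = mex{2,1,2} = 0
G(22) = mex{0,0,0} = 1
G(23) = mex{1,1,1} = 0
G(24) = mex{0,0,0} = 1
G(25) = mex{1,1,1} = 0
P-positions are exactly the n with G(n) = 0.

0, 2, 4, 7, 9, 11, 14, 16, 18, 21, 23, 25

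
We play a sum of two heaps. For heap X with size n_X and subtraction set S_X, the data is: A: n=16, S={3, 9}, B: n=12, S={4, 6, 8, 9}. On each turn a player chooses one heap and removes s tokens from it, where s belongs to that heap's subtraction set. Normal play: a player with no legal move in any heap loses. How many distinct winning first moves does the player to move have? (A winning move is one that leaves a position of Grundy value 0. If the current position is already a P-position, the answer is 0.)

2

Heap A, S = {3, 9}:
G(0) = 0
G(1) = mex{} = 0
G(2) = mex{} = 0
G(3) = mex{0} = 1
G(4) = mex{0} = 1
G(5) = mex{0} = 1
G(6) = mex{1} = 0
G(7) = mex{1} = 0
G(8) = mex{1} = 0
G(9) = mex{0,0} = 1
G(10) = mex{0,0} = 1
G(11) = mex{0,0} = 1
G(12) = mex{1,1} = 0
G(13) = mex{1,1} = 0
G(14) = mex{1,1} = 0
G(15) = mex{0,0} = 1
G(16) = mex{0,0} = 1
G_A(16) = 1.
Heap B, S = {4, 6, 8, 9}:
G(0) = 0
G(1) = mex{} = 0
G(2) = mex{} = 0
G(3) = mex{} = 0
G(4) = mex{0} = 1
G(5) = mex{0} = 1
G(6) = mex{0,0} = 1
G(7) = mex{0,0} = 1
G(8) = mex{1,0,0} = 2
G(9) = mex{1,0,0,0} = 2
G(10) = mex{1,1,0,0} = 2
G(11) = mex{1,1,0,0} = 2
G(12) = mex{2,1,1,0} = 3
G_B(12) = 3.
Combined Grundy value = 1 ⊕ 3 = 2.
A winning move leaves total XOR = 0, i.e. changes one component's Grundy value g to g ⊕ X where X is the current total.
Heap A: need g' = 1⊕2 = 3. Options: 16−3→G=0, 16−9→G=0. Hits: 0.
Heap B: need g' = 3⊕2 = 1. Options: 12−4→G=2, 12−6→G=1, 12−8→G=1, 12−9→G=0. Hits: 2.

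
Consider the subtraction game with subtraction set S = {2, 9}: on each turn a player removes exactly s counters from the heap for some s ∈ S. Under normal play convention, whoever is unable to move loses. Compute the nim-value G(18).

G(0) = 0
G(1) = mex{} = 0
G(2) = mex{0} = 1
G(3) = mex{0} = 1
G(4) = mex{1} = 0
G(5) = mex{1} = 0
G(6) = mex{0} = 1
G(7) = mex{0} = 1
G(8) = mex{1} = 0
G(9) = mex{1,0} = 2
G(10) = mex{0,0} = 1
G(11) = mex{2,1} = 0
G(12) = mex{1,1} = 0
G(13) = mex{0,0} = 1
G(14) = mex{0,0} = 1
G(15) = mex{1,1} = 0
G(16) = mex{1,1} = 0
G(17) = mex{0,0} = 1
G(18) = mex{0,2} = 1

1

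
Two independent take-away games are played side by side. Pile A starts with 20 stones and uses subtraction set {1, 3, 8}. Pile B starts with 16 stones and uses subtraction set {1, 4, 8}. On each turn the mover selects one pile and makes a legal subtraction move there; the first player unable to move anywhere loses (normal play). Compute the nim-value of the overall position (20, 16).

Pile A, S = {1, 3, 8}:
n :  0  1  2  3  4  5  6  7  8  9 10 11 12 13 14 15 16 17 18 19 20
G :  0  1  0  1  0  1  0  1  2  3  2  0  1  0  1  0  1  0  1  2  3
G_A(20) = 3.
Pile B, S = {1, 4, 8}:
G(0) = 0
G(1) = mex{0} = 1
G(2) = mex{1} = 0
G(3) = mex{0} = 1
G(4) = mex{1,0} = 2
G(5) = mex{2,1} = 0
G(6) = mex{0,0} = 1
G(7) = mex{1,1} = 0
G(8) = mex{0,2,0} = 1
G(9) = mex{1,0,1} = 2
G(10) = mex{2,1,0} = 3
G(11) = mex{3,0,1} = 2
G(12) = mex{2,1,2} = 0
G(13) = mex{0,2,0} = 1
G(14) = mex{1,3,1} = 0
G(15) = mex{0,2,0} = 1
G(16) = mex{1,0,1} = 2
G_B(16) = 2.
Combined Grundy value = 3 ⊕ 2 = 1.

1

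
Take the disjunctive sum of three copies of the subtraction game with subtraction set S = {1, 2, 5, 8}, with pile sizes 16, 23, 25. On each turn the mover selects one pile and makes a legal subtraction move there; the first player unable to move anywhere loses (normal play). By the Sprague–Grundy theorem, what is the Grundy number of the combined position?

2

All piles use S = {1, 2, 5, 8}:
n :  0  1  2  3  4  5  6  7  8  9 10 11 12 13 14 15 16 17 18 19 20 21 22 23 24 25
G :  0  1  2  0  1  2  0  1  2  0  1  2  0  1  2  0  1  2  0  1  2  0  1  2  0  1
Pile A: G(16) = 1.
Pile B: G(23) = 2.
Pile C: G(25) = 1.
Combined Grundy value = 1 ⊕ 2 ⊕ 1 = 2.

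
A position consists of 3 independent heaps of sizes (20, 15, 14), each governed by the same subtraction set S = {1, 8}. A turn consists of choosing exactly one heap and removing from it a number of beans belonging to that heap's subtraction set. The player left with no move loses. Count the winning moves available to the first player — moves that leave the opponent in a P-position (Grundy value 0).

6

All heaps use S = {1, 8}:
n :  0  1  2  3  4  5  6  7  8  9 10 11 12 13 14 15 16 17 18 19 20
G :  0  1  0  1  0  1  0  1  2  0  1  0  1  0  1  0  1  2  0  1  0
Heap A: G(20) = 0.
Heap B: G(15) = 0.
Heap C: G(14) = 1.
Combined Grundy value = 0 ⊕ 0 ⊕ 1 = 1.
A winning move leaves total XOR = 0, i.e. changes one component's Grundy value g to g ⊕ X where X is the current total.
Heap A: need g' = 0⊕1 = 1. Options: 20−1→G=1, 20−8→G=1. Hits: 2.
Heap B: need g' = 0⊕1 = 1. Options: 15−1→G=1, 15−8→G=1. Hits: 2.
Heap C: need g' = 1⊕1 = 0. Options: 14−1→G=0, 14−8→G=0. Hits: 2.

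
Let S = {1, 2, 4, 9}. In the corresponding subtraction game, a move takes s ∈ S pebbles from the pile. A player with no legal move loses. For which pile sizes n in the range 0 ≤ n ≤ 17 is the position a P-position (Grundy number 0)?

n :  0  1  2  3  4  5  6  7  8  9 10 11 12 13 14 15 16 17
G :  0  1  2  0  1  2  0  1  2  3  4  0  1  2  0  1  2  0
P-positions are exactly the n with G(n) = 0.

0, 3, 6, 11, 14, 17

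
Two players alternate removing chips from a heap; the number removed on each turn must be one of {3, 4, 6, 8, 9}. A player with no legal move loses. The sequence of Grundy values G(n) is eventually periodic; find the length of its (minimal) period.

12

n :  0  1  2  3  4  5  6  7  8  9 10 11 12 13 14 15 16 17 18 19 20 21 22 23 24 25
G :  0  0  0  1  1  1  2  2  2  3  3  3  0  0  0  1  1  1  2  2  2  3  3  3  0  0
G(n+12) = G(n) holds for n = 0,…,8 (a full window of length max(S) = 9), so the sequence is purely periodic with period 12.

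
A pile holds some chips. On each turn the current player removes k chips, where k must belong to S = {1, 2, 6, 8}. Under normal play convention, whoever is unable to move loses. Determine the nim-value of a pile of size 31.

0

n :  0  1  2  3  4  5  6  7  8  9 10 11 12 13 14 15 16 17 18 19 20 21 22 23 24 25 26 27 28 29 30 31
G :  0  1  2  0  1  2  3  0  1  2  0  1  2  3  0  1  2  0  1  2  3  0  1  2  0  1  2  3  0  1  2  0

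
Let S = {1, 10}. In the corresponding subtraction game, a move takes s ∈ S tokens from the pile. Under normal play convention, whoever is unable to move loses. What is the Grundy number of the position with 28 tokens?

n :  0  1  2  3  4  5  6  7  8  9 10 11 12 13 14 15 16 17 18 19 20 21 22 23 24 25 26 27 28
G :  0  1  0  1  0  1  0  1  0  1  2  0  1  0  1  0  1  0  1  0  1  2  0  1  0  1  0  1  0

0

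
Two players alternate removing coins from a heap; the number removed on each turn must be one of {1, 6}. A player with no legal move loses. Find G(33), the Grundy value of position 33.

G(0) = 0
G(1) = mex{0} = 1
G(2) = mex{1} = 0
G(3) = mex{0} = 1
G(4) = mex{1} = 0
G(5) = mex{0} = 1
G(6) = mex{1,0} = 2
G(7) = mex{2,1} = 0
G(8) = mex{0,0} = 1
G(9) = mex{1,1} = 0
G(10) = mex{0,0} = 1
G(11) = mex{1,1} = 0
G(12) = mex{0,2} = 1
G(13) = mex{1,0} = 2
G(14) = mex{2,1} = 0
G(15) = mex{0,0} = 1
G(16) = mex{1,1} = 0
G(17) = mex{0,0} = 1
G(18) = mex{1,1} = 0
G(19) = mex{0,2} = 1
G(20) = mex{1,0} = 2
G(21) = mex{2,1} = 0
G(22) = mex{0,0} = 1
G(23) = mex{1,1} = 0
G(24) = mex{0,0} = 1
G(25) = mex{1,1} = 0
G(26) = mex{0,2} = 1
G(27) = mex{1,0} = 2
G(28) = mex{2,1} = 0
G(29) = mex{0,0} = 1
G(30) = mex{1,1} = 0
G(31) = mex{0,0} = 1
G(32) = mex{1,1} = 0
G(33) = mex{0,2} = 1

1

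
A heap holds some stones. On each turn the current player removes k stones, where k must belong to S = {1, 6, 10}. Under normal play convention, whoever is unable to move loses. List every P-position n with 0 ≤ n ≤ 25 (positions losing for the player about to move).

0, 2, 4, 7, 9, 11, 16, 18, 20, 23, 25

n :  0  1  2  3  4  5  6  7  8  9 10 11 12 13 14 15 16 17 18 19 20 21 22 23 24 25
G :  0  1  0  1  0  1  2  0  1  0  1  0  1  2  3  2  0  1  0  1  0  1  2  0  1  0
P-positions are exactly the n with G(n) = 0.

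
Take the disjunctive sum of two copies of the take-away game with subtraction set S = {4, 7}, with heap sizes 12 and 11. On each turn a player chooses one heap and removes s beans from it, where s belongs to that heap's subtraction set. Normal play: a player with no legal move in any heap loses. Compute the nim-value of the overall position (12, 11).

0

All heaps use S = {4, 7}:
G(0) = 0
G(1) = mex{} = 0
G(2) = mex{} = 0
G(3) = mex{} = 0
G(4) = mex{0} = 1
G(5) = mex{0} = 1
G(6) = mex{0} = 1
G(7) = mex{0,0} = 1
G(8) = mex{1,0} = 2
G(9) = mex{1,0} = 2
G(10) = mex{1,0} = 2
G(11) = mex{1,1} = 0
G(12) = mex{2,1} = 0
Heap A: G(12) = 0.
Heap B: G(11) = 0.
Combined Grundy value = 0 ⊕ 0 = 0.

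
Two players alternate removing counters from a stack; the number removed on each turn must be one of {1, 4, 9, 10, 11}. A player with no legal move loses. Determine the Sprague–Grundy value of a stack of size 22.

n :  0  1  2  3  4  5  6  7  8  9 10 11 12 13 14 15 16 17 18 19 20 21 22
G :  0  1  0  1  2  0  1  0  1  2  3  2  3  4  5  3  2  3  4  0  1  0  1

1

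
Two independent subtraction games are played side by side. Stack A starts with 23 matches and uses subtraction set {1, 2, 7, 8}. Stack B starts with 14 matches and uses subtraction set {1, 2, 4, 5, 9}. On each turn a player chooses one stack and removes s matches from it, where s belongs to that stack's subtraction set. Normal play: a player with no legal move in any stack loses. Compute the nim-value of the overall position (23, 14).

Stack A, S = {1, 2, 7, 8}:
G(0) = 0
G(1) = mex{0} = 1
G(2) = mex{1,0} = 2
G(3) = mex{2,1} = 0
G(4) = mex{0,2} = 1
G(5) = mex{1,0} = 2
G(6) = mex{2,1} = 0
G(7) = mex{0,2,0} = 1
G(8) = mex{1,0,1,0} = 2
G(9) = mex{2,1,2,1} = 0
G(10) = mex{0,2,0,2} = 1
G(11) = mex{1,0,1,0} = 2
G(12) = mex{2,1,2,1} = 0
G(13) = mex{0,2,0,2} = 1
G(14) = mex{1,0,1,0} = 2
G(15) = mex{2,1,2,1} = 0
G(16) = mex{0,2,0,2} = 1
G(17) = mex{1,0,1,0} = 2
G(18) = mex{2,1,2,1} = 0
G(19) = mex{0,2,0,2} = 1
G(20) = mex{1,0,1,0} = 2
G(21) = mex{2,1,2,1} = 0
G(22) = mex{0,2,0,2} = 1
G(23) = mex{1,0,1,0} = 2
G_A(23) = 2.
Stack B, S = {1, 2, 4, 5, 9}:
G(0) = 0
G(1) = mex{0} = 1
G(2) = mex{1,0} = 2
G(3) = mex{2,1} = 0
G(4) = mex{0,2,0} = 1
G(5) = mex{1,0,1,0} = 2
G(6) = mex{2,1,2,1} = 0
G(7) = mex{0,2,0,2} = 1
G(8) = mex{1,0,1,0} = 2
G(9) = mex{2,1,2,1,0} = 3
G(10) = mex{3,2,0,2,1} = 4
G(11) = mex{4,3,1,0,2} = 5
G(12) = mex{5,4,2,1,0} = 3
G(13) = mex{3,5,3,2,1} = 0
G(14) = mex{0,3,4,3,2} = 1
G_B(14) = 1.
Combined Grundy value = 2 ⊕ 1 = 3.

3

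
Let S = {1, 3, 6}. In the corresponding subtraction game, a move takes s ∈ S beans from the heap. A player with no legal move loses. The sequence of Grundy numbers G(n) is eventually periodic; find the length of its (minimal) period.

9

n :  0  1  2  3  4  5  6  7  8  9 10 11 12 13 14 15 16 17 18 19
G :  0  1  0  1  0  1  2  3  2  0  1  0  1  0  1  2  3  2  0  1
G(n+9) = G(n) holds for n = 0,…,5 (a full window of length max(S) = 6), so the sequence is purely periodic with period 9.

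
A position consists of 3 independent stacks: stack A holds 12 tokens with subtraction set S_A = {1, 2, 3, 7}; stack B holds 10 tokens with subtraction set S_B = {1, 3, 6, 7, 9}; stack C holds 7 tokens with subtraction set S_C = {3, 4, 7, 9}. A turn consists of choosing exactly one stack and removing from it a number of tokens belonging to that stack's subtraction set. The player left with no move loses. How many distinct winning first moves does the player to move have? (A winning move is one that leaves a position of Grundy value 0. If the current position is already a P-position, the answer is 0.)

Stack A, S = {1, 2, 3, 7}:
G(0) = 0
G(1) = mex{0} = 1
G(2) = mex{1,0} = 2
G(3) = mex{2,1,0} = 3
G(4) = mex{3,2,1} = 0
G(5) = mex{0,3,2} = 1
G(6) = mex{1,0,3} = 2
G(7) = mex{2,1,0,0} = 3
G(8) = mex{3,2,1,1} = 0
G(9) = mex{0,3,2,2} = 1
G(10) = mex{1,0,3,3} = 2
G(11) = mex{2,1,0,0} = 3
G(12) = mex{3,2,1,1} = 0
G_A(12) = 0.
Stack B, S = {1, 3, 6, 7, 9}:
n :  0  1  2  3  4  5  6  7  8  9 10
G :  0  1  0  1  0  1  2  3  2  3  2
G_B(10) = 2.
Stack C, S = {3, 4, 7, 9}:
n : 0 1 2 3 4 5 6 7
G : 0 0 0 1 1 1 2 2
G_C(7) = 2.
Combined Grundy value = 0 ⊕ 2 ⊕ 2 = 0.
A winning move leaves total XOR = 0, i.e. changes one component's Grundy value g to g ⊕ X where X is the current total.
Stack A: target g' = 0⊕0 = 0, but every legal move changes the Grundy value (mex property), so 0 moves.
Stack B: target g' = 2⊕0 = 2, but every legal move changes the Grundy value (mex property), so 0 moves.
Stack C: target g' = 2⊕0 = 2, but every legal move changes the Grundy value (mex property), so 0 moves.

0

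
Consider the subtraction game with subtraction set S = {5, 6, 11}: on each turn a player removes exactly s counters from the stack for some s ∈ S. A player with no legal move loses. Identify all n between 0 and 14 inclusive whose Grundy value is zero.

G(0) = 0
G(1) = mex{} = 0
G(2) = mex{} = 0
G(3) = mex{} = 0
G(4) = mex{} = 0
G(5) = mex{0} = 1
G(6) = mex{0,0} = 1
G(7) = mex{0,0} = 1
G(8) = mex{0,0} = 1
G(9) = mex{0,0} = 1
G(10) = mex{1,0} = 2
G(11) = mex{1,1,0} = 2
G(12) = mex{1,1,0} = 2
G(13) = mex{1,1,0} = 2
G(14) = mex{1,1,0} = 2
P-positions are exactly the n with G(n) = 0.

0, 1, 2, 3, 4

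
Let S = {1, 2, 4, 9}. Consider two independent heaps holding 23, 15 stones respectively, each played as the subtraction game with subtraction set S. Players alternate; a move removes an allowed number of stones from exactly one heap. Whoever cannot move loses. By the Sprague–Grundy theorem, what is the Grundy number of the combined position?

0

All heaps use S = {1, 2, 4, 9}:
G(0) = 0
G(1) = mex{0} = 1
G(2) = mex{1,0} = 2
G(3) = mex{2,1} = 0
G(4) = mex{0,2,0} = 1
G(5) = mex{1,0,1} = 2
G(6) = mex{2,1,2} = 0
G(7) = mex{0,2,0} = 1
G(8) = mex{1,0,1} = 2
G(9) = mex{2,1,2,0} = 3
G(10) = mex{3,2,0,1} = 4
G(11) = mex{4,3,1,2} = 0
G(12) = mex{0,4,2,0} = 1
G(13) = mex{1,0,3,1} = 2
G(14) = mex{2,1,4,2} = 0
G(15) = mex{0,2,0,0} = 1
G(16) = mex{1,0,1,1} = 2
G(17) = mex{2,1,2,2} = 0
G(18) = mex{0,2,0,3} = 1
G(19) = mex{1,0,1,4} = 2
G(20) = mex{2,1,2,0} = 3
G(21) = mex{3,2,0,1} = 4
G(22) = mex{4,3,1,2} = 0
G(23) = mex{0,4,2,0} = 1
Heap A: G(23) = 1.
Heap B: G(15) = 1.
Combined Grundy value = 1 ⊕ 1 = 0.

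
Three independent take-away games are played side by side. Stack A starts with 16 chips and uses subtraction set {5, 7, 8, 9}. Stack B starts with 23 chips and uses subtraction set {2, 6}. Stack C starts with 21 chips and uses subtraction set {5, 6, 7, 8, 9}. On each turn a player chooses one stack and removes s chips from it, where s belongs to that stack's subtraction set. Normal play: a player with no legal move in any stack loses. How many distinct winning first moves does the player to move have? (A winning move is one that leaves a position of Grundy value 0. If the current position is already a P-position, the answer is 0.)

0

Stack A, S = {5, 7, 8, 9}:
n :  0  1  2  3  4  5  6  7  8  9 10 11 12 13 14 15 16
G :  0  0  0  0  0  1  1  1  1  1  2  2  2  2  0  0  0
G_A(16) = 0.
Stack B, S = {2, 6}:
n :  0  1  2  3  4  5  6  7  8  9 10 11 12 13 14 15 16 17 18 19 20 21 22 23
G :  0  0  1  1  0  0  1  1  0  0  1  1  0  0  1  1  0  0  1  1  0  0  1  1
G_B(23) = 1.
Stack C, S = {5, 6, 7, 8, 9}:
n :  0  1  2  3  4  5  6  7  8  9 10 11 12 13 14 15 16 17 18 19 20 21
G :  0  0  0  0  0  1  1  1  1  1  2  2  2  2  0  0  0  0  0  1  1  1
G_C(21) = 1.
Combined Grundy value = 0 ⊕ 1 ⊕ 1 = 0.
A winning move leaves total XOR = 0, i.e. changes one component's Grundy value g to g ⊕ X where X is the current total.
Stack A: target g' = 0⊕0 = 0, but every legal move changes the Grundy value (mex property), so 0 moves.
Stack B: target g' = 1⊕0 = 1, but every legal move changes the Grundy value (mex property), so 0 moves.
Stack C: target g' = 1⊕0 = 1, but every legal move changes the Grundy value (mex property), so 0 moves.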